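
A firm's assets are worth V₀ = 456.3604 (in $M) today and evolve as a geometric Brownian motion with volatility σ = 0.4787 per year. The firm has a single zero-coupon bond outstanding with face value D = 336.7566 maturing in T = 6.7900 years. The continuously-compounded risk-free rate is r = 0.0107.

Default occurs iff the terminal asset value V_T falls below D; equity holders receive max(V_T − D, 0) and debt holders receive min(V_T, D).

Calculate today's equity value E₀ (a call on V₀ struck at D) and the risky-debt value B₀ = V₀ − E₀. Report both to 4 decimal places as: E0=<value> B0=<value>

With assets at 456.3604 and a single debt payment of 336.7566 at 6.7900 years:
d₁ = [ln(V₀/D) + (r + σ²/2)T] / (σ√T)
   = [ln(456.3604/336.7566) + (0.0107 + 0.5·0.4787²)·6.7900] / (0.4787·√6.7900)
   = [0.303922 + 0.850630] / 1.247379 = 0.925583
d₂ = d₁ − σ√T = 0.925583 − 1.247379 = -0.321796
N(d₁) = 0.822669,  N(d₂) = 0.373804,  e^(−rT) = 0.929923
E₀ = V₀·N(d₁) − D·e^(−rT)·N(d₂)
   = 456.3604·0.822669 − 336.7566·0.929923·0.373804 = 258.373805
B₀ = V₀ − E₀ = 456.3604 − 258.373805 = 197.986595

E0=258.3738 B0=197.9866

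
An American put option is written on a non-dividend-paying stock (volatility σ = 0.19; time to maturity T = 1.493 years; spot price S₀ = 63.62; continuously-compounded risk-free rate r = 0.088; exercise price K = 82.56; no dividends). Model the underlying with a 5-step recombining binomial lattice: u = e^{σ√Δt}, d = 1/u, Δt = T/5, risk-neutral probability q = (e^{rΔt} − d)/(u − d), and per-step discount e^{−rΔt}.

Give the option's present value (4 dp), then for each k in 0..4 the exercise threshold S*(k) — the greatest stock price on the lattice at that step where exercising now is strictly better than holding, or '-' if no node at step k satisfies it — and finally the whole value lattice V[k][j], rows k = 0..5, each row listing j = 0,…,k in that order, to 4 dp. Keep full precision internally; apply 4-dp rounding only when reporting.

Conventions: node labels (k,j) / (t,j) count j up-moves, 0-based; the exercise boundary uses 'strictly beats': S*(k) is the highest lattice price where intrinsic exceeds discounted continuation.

price = 18.9400
boundary = 63.6200 70.5804 63.6200 70.5804 63.6200
tree:
18.9400
25.2140 11.9796
30.8692 18.9400 5.6991
35.9668 25.2140 11.9796 1.7999
40.5616 30.8692 18.9400 4.6435 0.0000
44.7033 35.9668 25.2140 11.9796 0.0000 0.0000

Δt=0.29860, u=1.10941, d=0.90138, q=0.60206, disc=e^(-rΔt)=0.97407
k=5 terminal: V=max(K-S,0) → 44.7033 35.9668 25.2140 11.9796 0.0000 0.0000
k=4: j=0 S=41.9984 intr=40.5616 cont=38.4205 V=40.5616[EX]; j=1 S=51.6908 intr=30.8692 cont=28.7281 V=30.8692[EX]; j=2 S=63.6200 intr=18.9400 cont=16.7988 V=18.9400[EX]; j=3 S=78.3022 intr=4.2578 cont=4.6435 V=4.6435[hold]; j=4 S=96.3729 intr=0.0000 cont=0.0000 V=0.0000[hold]  S*(4)=63.6200
k=3: j=0 S=46.5932 intr=35.9668 cont=33.8256 V=35.9668[EX]; j=1 S=57.3460 intr=25.2140 cont=23.0728 V=25.2140[EX]; j=2 S=70.5804 intr=11.9796 cont=10.0647 V=11.9796[EX]; j=3 S=86.8689 intr=0.0000 cont=1.7999 V=1.7999[hold]  S*(3)=70.5804
k=2: j=0 S=51.6908 intr=30.8692 cont=28.7281 V=30.8692[EX]; j=1 S=63.6200 intr=18.9400 cont=16.7988 V=18.9400[EX]; j=2 S=78.3022 intr=4.2578 cont=5.6991 V=5.6991[hold]  S*(2)=63.6200
k=1: j=0 S=57.3460 intr=25.2140 cont=23.0728 V=25.2140[EX]; j=1 S=70.5804 intr=11.9796 cont=10.6837 V=11.9796[EX]  S*(1)=70.5804
k=0: j=0 S=63.6200 intr=18.9400 cont=16.7988 V=18.9400[EX]  S*(0)=63.6200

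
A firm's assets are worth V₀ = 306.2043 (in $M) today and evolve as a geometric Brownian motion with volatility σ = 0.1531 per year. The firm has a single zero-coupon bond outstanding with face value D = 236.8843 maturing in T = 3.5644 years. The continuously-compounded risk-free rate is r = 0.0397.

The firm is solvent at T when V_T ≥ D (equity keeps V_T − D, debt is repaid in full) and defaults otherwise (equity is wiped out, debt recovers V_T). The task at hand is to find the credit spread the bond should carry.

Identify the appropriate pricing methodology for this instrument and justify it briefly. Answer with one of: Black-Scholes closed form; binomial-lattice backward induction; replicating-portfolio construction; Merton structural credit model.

framework: Merton structural credit model

Key observation: a levered firm with one bullet debt due at 3.5644 years is the canonical structural-credit setup: equity is a call on the firm's assets struck at the face value.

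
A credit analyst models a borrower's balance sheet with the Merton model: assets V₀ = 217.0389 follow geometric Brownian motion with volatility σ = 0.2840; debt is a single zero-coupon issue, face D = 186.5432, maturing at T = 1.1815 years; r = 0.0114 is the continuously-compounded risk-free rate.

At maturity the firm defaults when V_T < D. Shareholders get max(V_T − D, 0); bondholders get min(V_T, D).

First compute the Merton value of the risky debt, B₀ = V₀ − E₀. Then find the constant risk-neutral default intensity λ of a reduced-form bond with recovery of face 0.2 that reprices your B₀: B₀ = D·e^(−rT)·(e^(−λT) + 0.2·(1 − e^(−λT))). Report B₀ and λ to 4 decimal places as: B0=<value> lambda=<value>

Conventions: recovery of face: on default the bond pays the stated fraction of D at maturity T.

B0=172.5522 lambda=0.0688

Apply the equity-as-call identities (strike 186.5432, horizon 1.1815 years):
d₁ = [ln(V₀/D) + (r + σ²/2)T] / (σ√T)
   = [ln(217.0389/186.5432) + (0.0114 + 0.5·0.2840²)·1.1815] / (0.2840·√1.1815)
   = [0.151414 + 0.061117] / 0.308699 = 0.688471
d₂ = d₁ − σ√T = 0.688471 − 0.308699 = 0.379772
N(d₁) = 0.754422,  N(d₂) = 0.647943,  e^(−rT) = 0.986621
E₀ = V₀·N(d₁) − D·e^(−rT)·N(d₂)
   = 217.0389·0.754422 − 186.5432·0.986621·0.647943 = 44.486683
B₀ = V₀ − E₀ = 217.0389 − 44.486683 = 172.552217
e^(−λT) = (B₀·e^(rT)/D − 0.2)/(1 − 0.2) = (172.5522·1.013560/186.5432 − 0.2)/0.8 = 0.92192724
λ = −ln(0.92192724)/1.1815 = 0.068802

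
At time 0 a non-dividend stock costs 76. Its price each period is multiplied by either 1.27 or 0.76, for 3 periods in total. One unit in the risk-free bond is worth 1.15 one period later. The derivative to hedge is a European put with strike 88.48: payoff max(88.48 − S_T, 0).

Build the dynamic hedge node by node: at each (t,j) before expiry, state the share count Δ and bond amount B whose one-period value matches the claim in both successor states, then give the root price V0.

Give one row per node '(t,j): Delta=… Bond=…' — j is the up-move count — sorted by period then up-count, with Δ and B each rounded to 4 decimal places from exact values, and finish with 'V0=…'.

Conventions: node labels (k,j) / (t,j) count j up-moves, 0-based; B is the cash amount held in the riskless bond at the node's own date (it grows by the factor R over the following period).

(0,0): Delta=-0.2540 Bond=22.5060
(1,0): Delta=-0.8943 Bond=62.8700
(1,1): Delta=-0.1360 Bond=14.5009
(2,0): Delta=-1.0000 Bond=76.9391
(2,1): Delta=-0.8749 Bond=70.8732
(2,2): Delta=0.0000 Bond=0.0000
V0=3.2054

Risk-neutral probability p* = (R−d)/(u−d) = (1.15−0.76)/(1.27−0.76) = 0.7647.
Terminal payoffs: V(3,0)=55.1178, V(3,1)=32.7300, V(3,2)=0.0000, V(3,3)=0.0000
Node (2,0) S=43.8976: V=(p*·32.7300+(1−p*)·55.1178)/1.15=33.0415; Δ=(32.7300−55.1178)/(55.7500−33.3622)=-1.0000; B=V−Δ·S=76.9391
Node (2,1) S=73.3552: V=(p*·0.0000+(1−p*)·32.7300)/1.15=6.6967; Δ=(0.0000−32.7300)/(93.1611−55.7500)=-0.8749; B=V−Δ·S=70.8732
Node (2,2) S=122.5804: V=(p*·0.0000+(1−p*)·0.0000)/1.15=0.0000; Δ=(0.0000−0.0000)/(155.6771−93.1611)=0.0000; B=V−Δ·S=0.0000
Node (1,0) S=57.7600: V=(p*·6.6967+(1−p*)·33.0415)/1.15=11.2135; Δ=(6.6967−33.0415)/(73.3552−43.8976)=-0.8943; B=V−Δ·S=62.8700
Node (1,1) S=96.5200: V=(p*·0.0000+(1−p*)·6.6967)/1.15=1.3702; Δ=(0.0000−6.6967)/(122.5804−73.3552)=-0.1360; B=V−Δ·S=14.5009
Node (0,0) S=76.0000: V=(p*·1.3702+(1−p*)·11.2135)/1.15=3.2054; Δ=(1.3702−11.2135)/(96.5200−57.7600)=-0.2540; B=V−Δ·S=22.5060
Check: Δ(0,0)·S0 + B(0,0) = 3.2054 = V0.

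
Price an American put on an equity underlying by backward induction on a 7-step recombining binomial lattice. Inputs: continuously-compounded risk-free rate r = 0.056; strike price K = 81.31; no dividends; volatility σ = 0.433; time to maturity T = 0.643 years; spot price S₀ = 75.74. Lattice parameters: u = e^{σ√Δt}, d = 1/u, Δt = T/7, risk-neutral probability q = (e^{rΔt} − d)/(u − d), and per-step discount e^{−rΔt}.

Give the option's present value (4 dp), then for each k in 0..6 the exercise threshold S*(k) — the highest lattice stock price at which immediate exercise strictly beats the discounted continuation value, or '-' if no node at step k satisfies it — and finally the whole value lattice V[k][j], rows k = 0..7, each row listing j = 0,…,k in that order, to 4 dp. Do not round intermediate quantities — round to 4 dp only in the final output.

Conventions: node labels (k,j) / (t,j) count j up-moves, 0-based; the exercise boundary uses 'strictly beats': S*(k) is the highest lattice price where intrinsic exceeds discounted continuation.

price = 12.5215
boundary = - - - 51.0909 58.2556 51.0909 58.2556
tree:
12.5215
17.4315 7.4785
23.4198 11.3040 3.5253
30.2191 16.5007 5.9459 1.0112
36.5026 23.0544 9.7672 1.9807 0.0000
42.0133 30.2191 15.4507 3.8797 0.0000 0.0000
46.8463 36.5026 23.0544 7.5993 0.0000 0.0000 0.0000
51.0849 42.0133 30.2191 14.8850 0.0000 0.0000 0.0000 0.0000

params: Δt=0.09186 u=1.14023 d=0.87701 q=0.48683 e^(-rΔt)=0.99487
t_7 payoffs: 51.0849 42.0133 30.2191 14.8850 0.0000 0.0000 0.0000 0.0000
t_6: node(6,0) S=34.4637 payoff=46.8463 vs cont=46.4291 → 46.8463 [stop]  node(6,1) S=44.8074 payoff=36.5026 vs cont=36.0854 → 36.5026 [stop]  node(6,2) S=58.2556 payoff=23.0544 vs cont=22.6372 → 23.0544 [stop]  node(6,3) S=75.7400 payoff=5.5700 vs cont=7.5993 → 7.5993 [wait]  node(6,4) S=98.4721 payoff=0.0000 vs cont=0.0000 → 0.0000 [wait]  node(6,5) S=128.0268 payoff=0.0000 vs cont=0.0000 → 0.0000 [wait]  node(6,6) S=166.4520 payoff=0.0000 vs cont=0.0000 → 0.0000 [wait]  ⇒ S*(6)=58.2556
t_5: node(5,0) S=39.2967 payoff=42.0133 vs cont=41.5962 → 42.0133 [stop]  node(5,1) S=51.0909 payoff=30.2191 vs cont=29.8019 → 30.2191 [stop]  node(5,2) S=66.4250 payoff=14.8850 vs cont=15.4507 → 15.4507 [wait]  node(5,3) S=86.3613 payoff=0.0000 vs cont=3.8797 → 3.8797 [wait]  node(5,4) S=112.2812 payoff=0.0000 vs cont=0.0000 → 0.0000 [wait]  node(5,5) S=145.9806 payoff=0.0000 vs cont=0.0000 → 0.0000 [wait]  ⇒ S*(5)=51.0909
t_4: node(4,0) S=44.8074 payoff=36.5026 vs cont=36.0854 → 36.5026 [stop]  node(4,1) S=58.2556 payoff=23.0544 vs cont=22.9112 → 23.0544 [stop]  node(4,2) S=75.7400 payoff=5.5700 vs cont=9.7672 → 9.7672 [wait]  node(4,3) S=98.4721 payoff=0.0000 vs cont=1.9807 → 1.9807 [wait]  node(4,4) S=128.0268 payoff=0.0000 vs cont=0.0000 → 0.0000 [wait]  ⇒ S*(4)=58.2556
t_3: node(3,0) S=51.0909 payoff=30.2191 vs cont=29.8019 → 30.2191 [stop]  node(3,1) S=66.4250 payoff=14.8850 vs cont=16.5007 → 16.5007 [wait]  node(3,2) S=86.3613 payoff=0.0000 vs cont=5.9459 → 5.9459 [wait]  node(3,3) S=112.2812 payoff=0.0000 vs cont=1.0112 → 1.0112 [wait]  ⇒ S*(3)=51.0909
t_2: node(2,0) S=58.2556 payoff=23.0544 vs cont=23.4198 → 23.4198 [wait]  node(2,1) S=75.7400 payoff=5.5700 vs cont=11.3040 → 11.3040 [wait]  node(2,2) S=98.4721 payoff=0.0000 vs cont=3.5253 → 3.5253 [wait]  ⇒ S*(2)=-
t_1: node(1,0) S=66.4250 payoff=14.8850 vs cont=17.4315 → 17.4315 [wait]  node(1,1) S=86.3613 payoff=0.0000 vs cont=7.4785 → 7.4785 [wait]  ⇒ S*(1)=-
t_0: node(0,0) S=75.7400 payoff=5.5700 vs cont=12.5215 → 12.5215 [wait]  ⇒ S*(0)=-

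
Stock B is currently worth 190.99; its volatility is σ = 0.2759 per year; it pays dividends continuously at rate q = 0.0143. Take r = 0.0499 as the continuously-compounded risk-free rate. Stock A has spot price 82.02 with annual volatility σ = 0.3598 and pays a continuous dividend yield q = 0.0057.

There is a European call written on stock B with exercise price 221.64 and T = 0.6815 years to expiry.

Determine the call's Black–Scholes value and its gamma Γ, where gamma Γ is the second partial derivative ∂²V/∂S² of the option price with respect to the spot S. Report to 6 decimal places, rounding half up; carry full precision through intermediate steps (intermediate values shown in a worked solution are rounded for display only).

price = 8.393606
Γ = 0.008269

σ√T = 0.2759·√0.6815 = 0.227764
d₁ = (ln(S/K) + (r−q+σ²/2)T) / (σ√T) = (ln(190.99/221.64) + (0.0499−0.0143+0.2759²/2)·0.6815) / 0.227764 = (-0.148833 + 0.050200) / 0.227764 = -0.433053
d₂ = d₁ − σ√T = -0.433053 − 0.227764 = -0.660817
e^{−rT} = 0.966565
e^{−qT} = 0.990302
N(d₁) = 0.332488,  N(d₂) = 0.254365
Call price V = S·e^{−qT}·N(d₁) − K·e^{−rT}·N(d₂) = 62.886052 − 54.492446 = 8.393606
φ(d₁) = (1/√(2π))·e^{−d₁²/2} = 0.363235
Γ = e^{−qT}·φ(d₁) / (S·σ·√T) = 0.008269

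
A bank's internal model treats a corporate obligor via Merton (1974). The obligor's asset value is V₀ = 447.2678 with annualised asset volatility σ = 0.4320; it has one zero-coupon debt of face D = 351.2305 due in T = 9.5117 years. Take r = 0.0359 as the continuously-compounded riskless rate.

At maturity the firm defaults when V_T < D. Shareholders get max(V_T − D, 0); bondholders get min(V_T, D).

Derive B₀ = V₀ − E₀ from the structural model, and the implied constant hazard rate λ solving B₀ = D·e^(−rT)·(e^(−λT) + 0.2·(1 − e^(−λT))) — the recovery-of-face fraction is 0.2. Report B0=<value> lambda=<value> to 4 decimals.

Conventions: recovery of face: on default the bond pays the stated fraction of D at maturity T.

Work the structural quantities from V₀ = 447.2678 against face 351.2305:
d₁ = [ln(V₀/D) + (r + σ²/2)T] / (σ√T)
   = [ln(447.2678/351.2305) + (0.0359 + 0.5·0.4320²)·9.5117] / (0.4320·√9.5117)
   = [0.241715 + 1.229026] / 1.332333 = 1.103884
d₂ = d₁ − σ√T = 1.103884 − 1.332333 = -0.228450
N(d₁) = 0.865178,  N(d₂) = 0.409648,  e^(−rT) = 0.710725
E₀ = V₀·N(d₁) − D·e^(−rT)·N(d₂)
   = 447.2678·0.865178 − 351.2305·0.710725·0.409648 = 284.706542
B₀ = V₀ − E₀ = 447.2678 − 284.706542 = 162.561258
e^(−λT) = (B₀·e^(rT)/D − 0.2)/(1 − 0.2) = (162.5613·1.407014/351.2305 − 0.2)/0.8 = 0.56401706
λ = −ln(0.56401706)/9.5117 = 0.060207

B0=162.5613 lambda=0.0602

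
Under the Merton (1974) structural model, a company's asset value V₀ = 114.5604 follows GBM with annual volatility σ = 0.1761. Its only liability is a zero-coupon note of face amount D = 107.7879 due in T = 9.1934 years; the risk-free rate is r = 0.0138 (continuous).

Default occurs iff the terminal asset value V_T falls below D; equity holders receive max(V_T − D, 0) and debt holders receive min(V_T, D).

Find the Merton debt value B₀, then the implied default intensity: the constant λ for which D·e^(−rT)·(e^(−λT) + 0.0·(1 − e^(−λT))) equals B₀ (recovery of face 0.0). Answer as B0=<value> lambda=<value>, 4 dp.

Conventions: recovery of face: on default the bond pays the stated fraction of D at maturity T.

With assets at 114.5604 and a single debt payment of 107.7879 at 9.1934 years:
d₁ = [ln(V₀/D) + (r + σ²/2)T] / (σ√T)
   = [ln(114.5604/107.7879) + (0.0138 + 0.5·0.1761²)·9.1934] / (0.1761·√9.1934)
   = [0.060937 + 0.269418] / 0.533946 = 0.618705
d₂ = d₁ − σ√T = 0.618705 − 0.533946 = 0.084759
N(d₁) = 0.731945,  N(d₂) = 0.533773,  e^(−rT) = 0.880849
E₀ = V₀·N(d₁) − D·e^(−rT)·N(d₂)
   = 114.5604·0.731945 − 107.7879·0.880849·0.533773 = 33.172815
B₀ = V₀ − E₀ = 114.5604 − 33.172815 = 81.387585
e^(−λT) = (B₀·e^(rT)/D − 0)/(1 − 0) = (81.3876·1.135268/107.7879 − 0)/1 = 0.85720896
λ = −ln(0.85720896)/9.1934 = 0.016759

B0=81.3876 lambda=0.0168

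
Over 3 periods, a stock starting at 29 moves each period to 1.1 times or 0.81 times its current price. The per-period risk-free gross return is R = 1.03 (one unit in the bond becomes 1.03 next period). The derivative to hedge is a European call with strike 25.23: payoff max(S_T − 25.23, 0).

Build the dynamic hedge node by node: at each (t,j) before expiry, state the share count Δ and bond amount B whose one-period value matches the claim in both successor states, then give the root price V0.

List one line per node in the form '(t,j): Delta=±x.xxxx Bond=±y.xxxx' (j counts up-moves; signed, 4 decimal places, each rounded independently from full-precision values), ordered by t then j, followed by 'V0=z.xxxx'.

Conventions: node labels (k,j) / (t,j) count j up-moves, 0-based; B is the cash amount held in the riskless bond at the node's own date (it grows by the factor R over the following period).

Risk-neutral probability p* = (R−d)/(u−d) = (1.03−0.81)/(1.1−0.81) = 0.7586.
Terminal payoffs: V(3,0)=0.0000, V(3,1)=0.0000, V(3,2)=3.1929, V(3,3)=13.3690
  t=2,j=0: stock 19.0269 → up 20.9296 (V=0.0000), down 15.4118 (V=0.0000). Price 0.0000; hedge Δ=0.0000, bond B=0.0000.
  t=2,j=1: stock 25.8390 → up 28.4229 (V=3.1929), down 20.9296 (V=0.0000). Price 2.3517; hedge Δ=0.4261, bond B=-8.6583.
  t=2,j=2: stock 35.0900 → up 38.5990 (V=13.3690), down 28.4229 (V=3.1929). Price 10.5949; hedge Δ=1.0000, bond B=-24.4951.
  t=1,j=0: stock 23.4900 → up 25.8390 (V=2.3517), down 19.0269 (V=0.0000). Price 1.7320; hedge Δ=0.3452, bond B=-6.3771.
  t=1,j=1: stock 31.9000 → up 35.0900 (V=10.5949), down 25.8390 (V=2.3517). Price 8.3545; hedge Δ=0.8911, bond B=-20.0704.
  t=0,j=0: stock 29.0000 → up 31.9000 (V=8.3545), down 23.4900 (V=1.7320). Price 6.5592; hedge Δ=0.7874, bond B=-16.2768.
As a check, the time-0 holding Δ(0,0)·S0 + B(0,0) comes to 6.5592 — exactly V0.

(0,0): Delta=0.7874 Bond=-16.2768
(1,0): Delta=0.3452 Bond=-6.3771
(1,1): Delta=0.8911 Bond=-20.0704
(2,0): Delta=0.0000 Bond=0.0000
(2,1): Delta=0.4261 Bond=-8.6583
(2,2): Delta=1.0000 Bond=-24.4951
V0=6.5592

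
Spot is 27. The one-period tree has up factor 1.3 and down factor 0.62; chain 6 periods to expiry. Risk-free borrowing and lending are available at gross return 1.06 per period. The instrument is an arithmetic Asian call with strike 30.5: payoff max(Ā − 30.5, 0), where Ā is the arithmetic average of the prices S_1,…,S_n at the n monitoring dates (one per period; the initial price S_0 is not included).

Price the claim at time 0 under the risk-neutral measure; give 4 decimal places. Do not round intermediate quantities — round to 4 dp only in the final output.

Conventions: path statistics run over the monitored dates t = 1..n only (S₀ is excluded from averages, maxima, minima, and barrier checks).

price = 5.9050

Set p* = 0.6471 (from d < R < u); the path-dependent value is the discounted p*-expectation over all price paths.
Enumerate all 2^6 = 64 price paths (U = up ×1.3, D = down ×0.62); each path with k up-moves has probability p*^k·(1−p*)^(6−k).
DDDDDD: Ā=6.9251, payoff=0.0000, prob=0.001933
UDDDDD: Ā=14.5203, payoff=0.0000, prob=0.003544
DUDDDD: Ā=11.4603, payoff=0.0000, prob=0.003544
UUDDDD: Ā=24.0297, payoff=0.0000, prob=0.006497
DDUDDD: Ā=9.5631, payoff=0.0000, prob=0.003544
UDUDDD: Ā=20.0517, payoff=0.0000, prob=0.006497
DUUDDD: Ā=16.9917, payoff=0.0000, prob=0.006497
UUUDDD: Ā=35.6277, payoff=5.1277, prob=0.011911
DDDUDD: Ā=8.3868, payoff=0.0000, prob=0.003544
UDDUDD: Ā=17.5853, payoff=0.0000, prob=0.006497
DUDUDD: Ā=14.5253, payoff=0.0000, prob=0.006497
UUDUDD: Ā=30.4563, payoff=0.0000, prob=0.011911
DDUUDD: Ā=12.6281, payoff=0.0000, prob=0.006497
UDUUDD: Ā=26.4783, payoff=0.0000, prob=0.011911
DUUUDD: Ā=23.4183, payoff=0.0000, prob=0.011911
UUUUDD: Ā=49.1030, payoff=18.6030, prob=0.021836
DDDDUD: Ā=7.6576, payoff=0.0000, prob=0.003544
UDDDUD: Ā=16.0562, payoff=0.0000, prob=0.006497
DUDDUD: Ā=12.9962, payoff=0.0000, prob=0.006497
UUDDUD: Ā=27.2501, payoff=0.0000, prob=0.011911
DDUDUD: Ā=11.0990, payoff=0.0000, prob=0.006497
UDUDUD: Ā=23.2721, payoff=0.0000, prob=0.011911
DUUDUD: Ā=20.2121, payoff=0.0000, prob=0.011911
UUUDUD: Ā=42.3801, payoff=11.8801, prob=0.021836
DDDUUD: Ā=9.9227, payoff=0.0000, prob=0.006497
UDDUUD: Ā=20.8057, payoff=0.0000, prob=0.011911
DUDUUD: Ā=17.7457, payoff=0.0000, prob=0.011911
UUDUUD: Ā=37.2087, payoff=6.7087, prob=0.021836
DDUUUD: Ā=15.8485, payoff=0.0000, prob=0.011911
UDUUUD: Ā=33.2307, payoff=2.7307, prob=0.021836
DUUUUD: Ā=30.1707, payoff=0.0000, prob=0.021836
UUUUUD: Ā=63.2612, payoff=32.7612, prob=0.040033
DDDDDU: Ā=7.2054, payoff=0.0000, prob=0.003544
UDDDDU: Ā=15.1081, payoff=0.0000, prob=0.006497
DUDDDU: Ā=12.0481, payoff=0.0000, prob=0.006497
UUDDDU: Ā=25.2622, payoff=0.0000, prob=0.011911
DDUDDU: Ā=10.1509, payoff=0.0000, prob=0.006497
UDUDDU: Ā=21.2842, payoff=0.0000, prob=0.011911
DUUDDU: Ā=18.2242, payoff=0.0000, prob=0.011911
UUUDDU: Ā=38.2120, payoff=7.7120, prob=0.021836
DDDUDU: Ā=8.9747, payoff=0.0000, prob=0.006497
UDDUDU: Ā=18.8178, payoff=0.0000, prob=0.011911
DUDUDU: Ā=15.7578, payoff=0.0000, prob=0.011911
UUDUDU: Ā=33.0406, payoff=2.5406, prob=0.021836
DDUUDU: Ā=13.8606, payoff=0.0000, prob=0.011911
UDUUDU: Ā=29.0626, payoff=0.0000, prob=0.021836
DUUUDU: Ā=26.0026, payoff=0.0000, prob=0.021836
UUUUDU: Ā=54.5215, payoff=24.0215, prob=0.040033
DDDDUU: Ā=8.2454, payoff=0.0000, prob=0.006497
UDDDUU: Ā=17.2887, payoff=0.0000, prob=0.011911
DUDDUU: Ā=14.2287, payoff=0.0000, prob=0.011911
UUDDUU: Ā=29.8343, payoff=0.0000, prob=0.021836
DDUDUU: Ā=12.3315, payoff=0.0000, prob=0.011911
UDUDUU: Ā=25.8563, payoff=0.0000, prob=0.021836
DUUDUU: Ā=22.7963, payoff=0.0000, prob=0.021836
UUUDUU: Ā=47.7987, payoff=17.2987, prob=0.040033
DDDUUU: Ā=11.1552, payoff=0.0000, prob=0.011911
UDDUUU: Ā=23.3900, payoff=0.0000, prob=0.021836
DUDUUU: Ā=20.3300, payoff=0.0000, prob=0.021836
UUDUUU: Ā=42.6273, payoff=12.1273, prob=0.040033
DDUUUU: Ā=18.4328, payoff=0.0000, prob=0.021836
UDUUUU: Ā=38.6493, payoff=8.1493, prob=0.040033
DUUUUU: Ā=35.5893, payoff=5.0893, prob=0.040033
UUUUUU: Ā=74.6228, payoff=44.1228, prob=0.073394
Price = Σ prob·payoff / R^6 = 8.376285 / 1.418519 = 5.9050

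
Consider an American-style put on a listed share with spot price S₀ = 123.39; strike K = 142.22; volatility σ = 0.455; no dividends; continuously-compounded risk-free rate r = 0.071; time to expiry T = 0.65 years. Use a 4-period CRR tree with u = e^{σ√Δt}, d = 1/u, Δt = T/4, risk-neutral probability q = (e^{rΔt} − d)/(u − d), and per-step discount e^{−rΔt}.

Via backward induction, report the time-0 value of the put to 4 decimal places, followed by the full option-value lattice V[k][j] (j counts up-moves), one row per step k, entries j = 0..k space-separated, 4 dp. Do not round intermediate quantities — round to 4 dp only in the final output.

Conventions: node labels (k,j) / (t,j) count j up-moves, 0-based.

params: Δt=0.16250 u=1.20131 d=0.83242 q=0.48573 e^(-rΔt)=0.98853
t_4 payoffs: 82.9748 56.7199 18.8300 0.0000 0.0000
k=3: node(3,0) S=71.1721 payoff=71.0479 vs cont=69.4165 → 71.0479 [stop]  node(3,1) S=102.7125 payoff=39.5075 vs cont=37.8761 → 39.5075 [stop]  node(3,2) S=148.2302 payoff=0.0000 vs cont=9.5726 → 9.5726 [wait]  node(3,3) S=213.9194 payoff=0.0000 vs cont=0.0000 → 0.0000 [wait]
k=2: node(2,0) S=85.5001 payoff=56.7199 vs cont=55.0885 → 56.7199 [stop]  node(2,1) S=123.3900 payoff=18.8300 vs cont=24.6808 → 24.6808 [wait]  node(2,2) S=178.0711 payoff=0.0000 vs cont=4.8664 → 4.8664 [wait]
k=1: node(1,0) S=102.7125 payoff=39.5075 vs cont=40.6854 → 40.6854 [wait]  node(1,1) S=148.2302 payoff=0.0000 vs cont=14.8836 → 14.8836 [wait]
k=0: node(0,0) S=123.3900 payoff=18.8300 vs cont=27.8297 → 27.8297 [wait]

price = 27.8297
tree:
27.8297
40.6854 14.8836
56.7199 24.6808 4.8664
71.0479 39.5075 9.5726 0.0000
82.9748 56.7199 18.8300 0.0000 0.0000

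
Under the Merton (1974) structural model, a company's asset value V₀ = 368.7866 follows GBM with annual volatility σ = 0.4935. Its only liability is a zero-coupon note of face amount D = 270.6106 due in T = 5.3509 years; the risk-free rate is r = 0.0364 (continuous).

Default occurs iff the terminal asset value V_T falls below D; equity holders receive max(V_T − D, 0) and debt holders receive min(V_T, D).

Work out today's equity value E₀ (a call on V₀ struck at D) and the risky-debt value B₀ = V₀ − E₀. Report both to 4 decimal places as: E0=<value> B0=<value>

E0=211.4618 B0=157.3248

Equity is a call on the firm's assets struck at D = 270.6106:
d₁ = [ln(V₀/D) + (r + σ²/2)T] / (σ√T)
   = [ln(368.7866/270.6106) + (0.0364 + 0.5·0.4935²)·5.3509] / (0.4935·√5.3509)
   = [0.309537 + 0.846358] / 1.141565 = 1.012553
d₂ = d₁ − σ√T = 1.012553 − 1.141565 = -0.129012
N(d₁) = 0.844363,  N(d₂) = 0.448674,  e^(−rT) = 0.823022
E₀ = V₀·N(d₁) − D·e^(−rT)·N(d₂)
   = 368.7866·0.844363 − 270.6106·0.823022·0.448674 = 211.461829
B₀ = V₀ − E₀ = 368.7866 − 211.461829 = 157.324771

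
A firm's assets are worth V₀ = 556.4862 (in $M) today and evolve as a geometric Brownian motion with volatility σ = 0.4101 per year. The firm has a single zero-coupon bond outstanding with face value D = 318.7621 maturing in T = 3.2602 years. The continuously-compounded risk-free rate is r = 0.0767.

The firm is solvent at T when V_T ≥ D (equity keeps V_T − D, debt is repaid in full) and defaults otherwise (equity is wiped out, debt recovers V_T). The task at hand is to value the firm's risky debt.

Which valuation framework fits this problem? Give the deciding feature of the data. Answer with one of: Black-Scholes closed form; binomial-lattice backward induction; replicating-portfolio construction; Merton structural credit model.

framework: Merton structural credit model

Key observation: the asked-for credit quantity lives on the firm's capital structure — asset value, asset volatility, debt face 318.7621 — which is the structural model's domain.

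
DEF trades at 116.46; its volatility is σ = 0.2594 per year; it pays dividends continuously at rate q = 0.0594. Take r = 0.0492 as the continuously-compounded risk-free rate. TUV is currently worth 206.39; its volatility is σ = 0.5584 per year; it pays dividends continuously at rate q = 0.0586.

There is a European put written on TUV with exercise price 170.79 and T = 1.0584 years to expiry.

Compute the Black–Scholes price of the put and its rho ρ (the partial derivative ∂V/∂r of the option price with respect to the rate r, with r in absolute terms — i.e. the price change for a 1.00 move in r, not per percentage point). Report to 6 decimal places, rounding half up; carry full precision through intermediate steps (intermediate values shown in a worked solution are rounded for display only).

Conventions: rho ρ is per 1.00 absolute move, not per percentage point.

σ√T = 0.5584·√1.0584 = 0.574474
d₁ = (ln(S/K) + (r−q+σ²/2)T) / (σ√T) = (ln(206.39/170.79) + (0.0492−0.0586+0.5584²/2)·1.0584) / 0.574474 = (0.189333 + 0.155061) / 0.574474 = 0.599495
d₂ = d₁ − σ√T = 0.599495 − 0.574474 = 0.025021
e^{−rT} = 0.949259
e^{−qT} = 0.939862
N(−d₁) = 0.274422,  N(−d₂) = 0.490019
Put price V = K·e^{−rT}·N(−d₂) − S·e^{−qT}·N(−d₁) = 79.443875 − 53.231774 = 26.212101
ρ = −K·T·e^{−rT}·N(−d₂) = -84.083397

price = 26.212101
ρ = -84.083397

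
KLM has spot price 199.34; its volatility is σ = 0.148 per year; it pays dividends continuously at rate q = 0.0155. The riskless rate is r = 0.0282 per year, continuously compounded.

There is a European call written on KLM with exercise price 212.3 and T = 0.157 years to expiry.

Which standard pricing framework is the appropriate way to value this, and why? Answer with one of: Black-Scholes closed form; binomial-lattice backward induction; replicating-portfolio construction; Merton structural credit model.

Key observation: with KLM following a GBM at constant σ and r, the European call struck at 212.3 prices in closed form — nothing here needs a stepwise model or a balance sheet.

framework: Black-Scholes closed form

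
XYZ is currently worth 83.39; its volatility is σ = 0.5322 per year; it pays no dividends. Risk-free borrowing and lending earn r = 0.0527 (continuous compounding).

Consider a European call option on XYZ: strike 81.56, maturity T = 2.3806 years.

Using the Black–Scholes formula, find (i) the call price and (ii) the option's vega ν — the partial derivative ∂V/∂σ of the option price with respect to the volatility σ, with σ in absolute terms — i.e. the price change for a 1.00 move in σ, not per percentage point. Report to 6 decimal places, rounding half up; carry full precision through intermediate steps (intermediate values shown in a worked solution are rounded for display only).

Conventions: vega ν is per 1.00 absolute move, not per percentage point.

price = 30.845035
ν = 43.120267

σ√T = 0.5322·√2.3806 = 0.821142
d₁ = (ln(S/K) + (r+σ²/2)T) / (σ√T) = (ln(83.39/81.56) + (0.0527+0.5322²/2)·2.3806) / 0.821142 = (0.022189 + 0.462594) / 0.821142 = 0.590378
d₂ = d₁ − σ√T = 0.590378 − 0.821142 = -0.230764
e^{−rT} = 0.882093
N(d₁) = 0.722531,  N(d₂) = 0.408749
Call price V = S·N(d₁) − K·e^{−rT}·N(d₂) = 60.251888 − 29.406853 = 30.845035
φ(d₁) = (1/√(2π))·e^{−d₁²/2} = 0.335138
ν = S·φ(d₁)·√T = 43.120267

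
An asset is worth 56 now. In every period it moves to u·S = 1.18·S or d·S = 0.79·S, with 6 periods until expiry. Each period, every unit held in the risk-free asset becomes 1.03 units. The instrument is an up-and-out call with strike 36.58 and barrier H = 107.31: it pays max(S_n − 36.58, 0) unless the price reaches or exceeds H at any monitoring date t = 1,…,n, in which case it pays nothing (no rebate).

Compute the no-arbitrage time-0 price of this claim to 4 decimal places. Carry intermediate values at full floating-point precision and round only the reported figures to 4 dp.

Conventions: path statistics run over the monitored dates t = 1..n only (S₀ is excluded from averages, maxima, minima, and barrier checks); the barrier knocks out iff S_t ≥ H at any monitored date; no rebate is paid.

price = 17.0556

Set p* = 0.6154 (from d < R < u); the path-dependent value is the discounted p*-expectation over all price paths.
Enumerate all 2^6 = 64 price paths (U = up ×1.18, D = down ×0.79); each path with k up-moves has probability p*^k·(1−p*)^(6−k).
DDDDDD: M=44.2400, payoff=0.0000, prob=0.003237
UDDDDD: M=66.0800, payoff=0.0000, prob=0.005179
DUDDDD: M=52.2032, payoff=0.0000, prob=0.005179
UUDDDD: M=77.9744, payoff=0.0000, prob=0.008287
DDUDDD: M=44.2400, payoff=0.0000, prob=0.005179
UDUDDD: M=66.0800, payoff=0.0000, prob=0.008287
DUUDDD: M=61.5998, payoff=0.0000, prob=0.008287
UUUDDD: M=92.0098, payoff=8.7844, prob=0.013259
DDDUDD: M=44.2400, payoff=0.0000, prob=0.005179
UDDUDD: M=66.0800, payoff=0.0000, prob=0.008287
DUDUDD: M=52.2032, payoff=0.0000, prob=0.008287
UUDUDD: M=77.9744, payoff=8.7844, prob=0.013259
DDUUDD: M=48.6638, payoff=0.0000, prob=0.008287
UDUUDD: M=72.6877, payoff=8.7844, prob=0.013259
DUUUDD: M=72.6877, payoff=8.7844, prob=0.013259
UUUUDD: M=108.5716, payoff=0.0000, prob=0.021215
DDDDUD: M=44.2400, payoff=0.0000, prob=0.005179
UDDDUD: M=66.0800, payoff=0.0000, prob=0.008287
DUDDUD: M=52.2032, payoff=0.0000, prob=0.008287
UUDDUD: M=77.9744, payoff=8.7844, prob=0.013259
DDUDUD: M=44.2400, payoff=0.0000, prob=0.008287
UDUDUD: M=66.0800, payoff=8.7844, prob=0.013259
DUUDUD: M=61.5998, payoff=8.7844, prob=0.013259
UUUDUD: M=92.0098, payoff=31.1795, prob=0.021215
DDDUUD: M=44.2400, payoff=0.0000, prob=0.008287
UDDUUD: M=66.0800, payoff=8.7844, prob=0.013259
DUDUUD: M=57.4233, payoff=8.7844, prob=0.013259
UUDUUD: M=85.7715, payoff=31.1795, prob=0.021215
DDUUUD: M=57.4233, payoff=8.7844, prob=0.013259
UDUUUD: M=85.7715, payoff=31.1795, prob=0.021215
DUUUUD: M=85.7715, payoff=31.1795, prob=0.021215
UUUUUD: M=128.1144, payoff=0.0000, prob=0.033944
DDDDDU: M=44.2400, payoff=0.0000, prob=0.005179
UDDDDU: M=66.0800, payoff=0.0000, prob=0.008287
DUDDDU: M=52.2032, payoff=0.0000, prob=0.008287
UUDDDU: M=77.9744, payoff=8.7844, prob=0.013259
DDUDDU: M=44.2400, payoff=0.0000, prob=0.008287
UDUDDU: M=66.0800, payoff=8.7844, prob=0.013259
DUUDDU: M=61.5998, payoff=8.7844, prob=0.013259
UUUDDU: M=92.0098, payoff=31.1795, prob=0.021215
DDDUDU: M=44.2400, payoff=0.0000, prob=0.008287
UDDUDU: M=66.0800, payoff=8.7844, prob=0.013259
DUDUDU: M=52.2032, payoff=8.7844, prob=0.013259
UUDUDU: M=77.9744, payoff=31.1795, prob=0.021215
DDUUDU: M=48.6638, payoff=8.7844, prob=0.013259
UDUUDU: M=72.6877, payoff=31.1795, prob=0.021215
DUUUDU: M=72.6877, payoff=31.1795, prob=0.021215
UUUUDU: M=108.5716, payoff=0.0000, prob=0.033944
DDDDUU: M=44.2400, payoff=0.0000, prob=0.008287
UDDDUU: M=66.0800, payoff=8.7844, prob=0.013259
DUDDUU: M=52.2032, payoff=8.7844, prob=0.013259
UUDDUU: M=77.9744, payoff=31.1795, prob=0.021215
DDUDUU: M=45.3644, payoff=8.7844, prob=0.013259
UDUDUU: M=67.7595, payoff=31.1795, prob=0.021215
DUUDUU: M=67.7595, payoff=31.1795, prob=0.021215
UUUDUU: M=101.2104, payoff=64.6304, prob=0.033944
DDDUUU: M=45.3644, payoff=8.7844, prob=0.013259
UDDUUU: M=67.7595, payoff=31.1795, prob=0.021215
DUDUUU: M=67.7595, payoff=31.1795, prob=0.021215
UUDUUU: M=101.2104, payoff=64.6304, prob=0.033944
DDUUUU: M=67.7595, payoff=31.1795, prob=0.021215
UDUUUU: M=101.2104, payoff=64.6304, prob=0.033944
DUUUUU: M=101.2104, payoff=64.6304, prob=0.033944
UUUUUU: M=151.1750, payoff=0.0000, prob=0.054310
Price = Σ prob·payoff / R^6 = 20.365251 / 1.194052 = 17.0556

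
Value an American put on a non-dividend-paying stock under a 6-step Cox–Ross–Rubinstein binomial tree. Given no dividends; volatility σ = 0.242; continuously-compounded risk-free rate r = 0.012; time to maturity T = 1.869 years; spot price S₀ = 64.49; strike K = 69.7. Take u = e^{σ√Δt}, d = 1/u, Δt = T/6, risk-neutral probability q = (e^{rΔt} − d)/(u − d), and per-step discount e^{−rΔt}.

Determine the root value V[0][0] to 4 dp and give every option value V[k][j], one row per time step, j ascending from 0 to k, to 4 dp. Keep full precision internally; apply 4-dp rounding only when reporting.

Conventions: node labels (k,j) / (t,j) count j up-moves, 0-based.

Δt=0.31150, u=1.14461, d=0.87366, q=0.48011, disc=e^(-rΔt)=0.99627
k=6 terminal: V=max(K-S,0) → 41.0224 32.1284 20.4761 5.2100 0.0000 0.0000 0.0000
k=5: j=0 S=32.8247 intr=36.8753 cont=36.6152 V=36.8753[EX]; j=1 S=43.0049 intr=26.6951 cont=26.4351 V=26.6951[EX]; j=2 S=56.3422 intr=13.3578 cont=13.0977 V=13.3578[EX]; j=3 S=73.8160 intr=0.0000 cont=2.6985 V=2.6985[hold]; j=4 S=96.7090 intr=0.0000 cont=0.0000 V=0.0000[hold]; j=5 S=126.7020 intr=0.0000 cont=0.0000 V=0.0000[hold]
k=4: j=0 S=37.5716 intr=32.1284 cont=31.8684 V=32.1284[EX]; j=1 S=49.2239 intr=20.4761 cont=20.2161 V=20.4761[EX]; j=2 S=64.4900 intr=5.2100 cont=8.2095 V=8.2095[hold]; j=3 S=84.4907 intr=0.0000 cont=1.3977 V=1.3977[hold]; j=4 S=110.6943 intr=0.0000 cont=0.0000 V=0.0000[hold]
k=3: j=0 S=43.0049 intr=26.6951 cont=26.4351 V=26.6951[EX]; j=1 S=56.3422 intr=13.3578 cont=14.5324 V=14.5324[hold]; j=2 S=73.8160 intr=0.0000 cont=4.9207 V=4.9207[hold]; j=3 S=96.7090 intr=0.0000 cont=0.7240 V=0.7240[hold]
k=2: j=0 S=49.2239 intr=20.4761 cont=20.7779 V=20.7779[hold]; j=1 S=64.4900 intr=5.2100 cont=9.8807 V=9.8807[hold]; j=2 S=84.4907 intr=0.0000 cont=2.8950 V=2.8950[hold]
k=1: j=0 S=56.3422 intr=13.3578 cont=15.4881 V=15.4881[hold]; j=1 S=73.8160 intr=0.0000 cont=6.5025 V=6.5025[hold]
k=0: j=0 S=64.4900 intr=5.2100 cont=11.1323 V=11.1323[hold]

price = 11.1323
tree:
11.1323
15.4881 6.5025
20.7779 9.8807 2.8950
26.6951 14.5324 4.9207 0.7240
32.1284 20.4761 8.2095 1.3977 0.0000
36.8753 26.6951 13.3578 2.6985 0.0000 0.0000
41.0224 32.1284 20.4761 5.2100 0.0000 0.0000 0.0000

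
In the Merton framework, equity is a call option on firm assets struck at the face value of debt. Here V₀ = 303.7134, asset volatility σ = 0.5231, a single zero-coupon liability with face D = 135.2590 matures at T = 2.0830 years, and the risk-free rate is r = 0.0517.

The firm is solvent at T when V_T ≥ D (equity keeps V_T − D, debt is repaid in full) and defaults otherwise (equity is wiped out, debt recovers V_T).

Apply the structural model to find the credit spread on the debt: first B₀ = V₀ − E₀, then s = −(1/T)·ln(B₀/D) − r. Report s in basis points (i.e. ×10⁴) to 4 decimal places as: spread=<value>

spread=307.3565

Equity is a call on the firm's assets struck at D = 135.2590:
d₁ = [ln(V₀/D) + (r + σ²/2)T] / (σ√T)
   = [ln(303.7134/135.2590) + (0.0517 + 0.5·0.5231²)·2.0830] / (0.5231·√2.0830)
   = [0.808893 + 0.392681] / 0.754969 = 1.591553
d₂ = d₁ − σ√T = 1.591553 − 0.754969 = 0.836583
N(d₁) = 0.944257,  N(d₂) = 0.798587,  e^(−rT) = 0.897905
E₀ = V₀·N(d₁) − D·e^(−rT)·N(d₂)
   = 303.7134·0.944257 − 135.2590·0.897905·0.798587 = 189.795501
B₀ = V₀ − E₀ = 303.7134 − 189.795501 = 113.917899
spread = −(1/T)·ln(B₀/D) − r = −(1/2.0830)·ln(113.917899/135.2590) − 0.0517 = 0.03073565
in basis points: 0.03073565 × 10⁴ = 307.3565 bp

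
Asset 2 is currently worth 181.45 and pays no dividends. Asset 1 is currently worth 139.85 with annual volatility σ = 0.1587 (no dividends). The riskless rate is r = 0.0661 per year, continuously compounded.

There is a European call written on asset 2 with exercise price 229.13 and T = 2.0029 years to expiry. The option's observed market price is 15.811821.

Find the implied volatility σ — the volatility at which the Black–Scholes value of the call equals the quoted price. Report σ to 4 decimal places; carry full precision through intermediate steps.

sigma = 0.2258

At σ = 0.2258 the Black–Scholes value reproduces the quote:
σ√T = 0.2258·√2.0029 = 0.319561
d₁ = (ln(S/K) + (r+σ²/2)T) / (σ√T) = (ln(181.45/229.13) + (0.0661+0.2258²/2)·2.0029) / 0.319561 = (-0.233309 + 0.183451) / 0.319561 = -0.156021
d₂ = d₁ − σ√T = -0.156021 − 0.319561 = -0.475582
e^{−rT} = 0.875998
N(d₁) = 0.438008,  N(d₂) = 0.317186
V = S·N(d₁) − K·e^{−rT}·N(d₂) = 79.476609 − 63.664788 = 15.811821 (equal to the quote); since ∂V/∂σ > 0 for all σ, the implied volatility is unique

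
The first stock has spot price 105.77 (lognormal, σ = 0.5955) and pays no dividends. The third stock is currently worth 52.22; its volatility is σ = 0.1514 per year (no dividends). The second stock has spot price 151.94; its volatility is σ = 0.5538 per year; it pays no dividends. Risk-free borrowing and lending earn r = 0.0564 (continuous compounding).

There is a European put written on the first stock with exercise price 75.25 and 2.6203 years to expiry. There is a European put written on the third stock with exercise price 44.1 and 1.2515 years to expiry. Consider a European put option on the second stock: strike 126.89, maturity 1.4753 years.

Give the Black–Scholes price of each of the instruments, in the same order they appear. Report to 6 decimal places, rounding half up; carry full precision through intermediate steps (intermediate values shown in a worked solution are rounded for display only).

price(the first stock put K=75.25) = 14.743443
price(the third stock put K=44.1) = 0.277877
price(the second stock put K=126.89) = 20.354353

[the first stock put K=75.25]
σ√T = 0.5955·√2.6203 = 0.963956
d₁ = (ln(S/K) + (r+σ²/2)T) / (σ√T) = (ln(105.77/75.25) + (0.0564+0.5955²/2)·2.6203) / 0.963956 = (0.340451 + 0.612391) / 0.963956 = 0.988470
d₂ = d₁ − σ√T = 0.988470 − 0.963956 = 0.024514
e^{−rT} = 0.862617
N(−d₁) = 0.161461,  N(−d₂) = 0.490221
price = K·e^{−rT}·N(−d₂) − S·N(−d₁) = 31.821202 − 17.077759 = 14.743443
[the third stock put K=44.1]
σ√T = 0.1514·√1.2515 = 0.169372
d₁ = (ln(S/K) + (r+σ²/2)T) / (σ√T) = (ln(52.22/44.1) + (0.0564+0.1514²/2)·1.2515) / 0.169372 = (0.169006 + 0.084928) / 0.169372 = 1.499268
d₂ = d₁ − σ√T = 1.499268 − 0.169372 = 1.329896
e^{−rT} = 0.931849
N(−d₁) = 0.066902,  N(−d₂) = 0.091776
price = K·e^{−rT}·N(−d₂) − S·N(−d₁) = 3.771504 − 3.493627 = 0.277877
[the second stock put K=126.89]
σ√T = 0.5538·√1.4753 = 0.672656
d₁ = (ln(S/K) + (r+σ²/2)T) / (σ√T) = (ln(151.94/126.89) + (0.0564+0.5538²/2)·1.4753) / 0.672656 = (0.180165 + 0.309440) / 0.672656 = 0.727868
d₂ = d₁ − σ√T = 0.727868 − 0.672656 = 0.055212
e^{−rT} = 0.920161
N(−d₁) = 0.233347,  N(−d₂) = 0.477985
price = K·e^{−rT}·N(−d₂) − S·N(−d₁) = 55.809104 − 35.454751 = 20.354353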